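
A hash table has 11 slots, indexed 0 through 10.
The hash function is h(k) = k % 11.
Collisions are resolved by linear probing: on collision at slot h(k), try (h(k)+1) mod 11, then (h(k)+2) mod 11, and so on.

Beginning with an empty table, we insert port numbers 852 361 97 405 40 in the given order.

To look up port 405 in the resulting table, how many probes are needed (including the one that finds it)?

3

852 hashes to 5; slot 5 is free → place at 5.
361 hashes to 9; slot 9 is free → place at 9.
97 hashes to 9; 9 taken → place at 10.
405 hashes to 9; 9,10 taken → place at 0.
40 hashes to 7; slot 7 is free → place at 7.
Table: [405, ., ., ., ., 852, ., 40, ., 361, 97]
Lookup 405: h=9, probe 9,10,0 → found at 0.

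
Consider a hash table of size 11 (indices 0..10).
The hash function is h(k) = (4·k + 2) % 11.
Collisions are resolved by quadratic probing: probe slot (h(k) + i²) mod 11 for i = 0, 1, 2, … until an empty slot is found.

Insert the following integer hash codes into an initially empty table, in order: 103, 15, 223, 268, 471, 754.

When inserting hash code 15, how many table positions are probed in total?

103: h=7 → slot 7
15: h=7, probe 7,8 → slot 8
223: h=3 → slot 3
268: h=7, probe 7,8,0 → slot 0
471: h=5 → slot 5
754: h=4 → slot 4
Table: [268, _, _, 223, 754, 471, _, 103, 15, _, _]

2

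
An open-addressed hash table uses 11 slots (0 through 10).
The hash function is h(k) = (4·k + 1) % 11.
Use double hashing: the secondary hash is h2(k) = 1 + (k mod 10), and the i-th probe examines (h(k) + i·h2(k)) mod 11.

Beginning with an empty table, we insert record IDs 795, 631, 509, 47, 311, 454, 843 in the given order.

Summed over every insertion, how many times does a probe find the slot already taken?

5

795: h=2 -> slot 2
631: h=6 -> slot 6
509: h=2, h2=10, probe 2,1 -> slot 1
47: h=2, h2=8, probe 2,10 -> slot 10
311: h=2, h2=2, probe 2,4 -> slot 4
454: h=2, h2=5, probe 2,7 -> slot 7
843: h=7, h2=4, probe 7,0 -> slot 0
Table: [843, 509, 795, —, 311, —, 631, 454, —, —, 47]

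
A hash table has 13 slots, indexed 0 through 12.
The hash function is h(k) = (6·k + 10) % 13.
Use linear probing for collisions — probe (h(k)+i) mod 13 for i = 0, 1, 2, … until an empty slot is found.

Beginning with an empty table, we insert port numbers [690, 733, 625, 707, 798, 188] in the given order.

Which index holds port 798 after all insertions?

5

690 hashes to 3; slot 3 is free => place at 3.
733 hashes to 1; slot 1 is free => place at 1.
625 hashes to 3; 3 taken => place at 4.
707 hashes to 1; 1 taken => place at 2.
798 hashes to 1; 1,2,3,4 taken => place at 5.
188 hashes to 7; slot 7 is free => place at 7.
Table: [∅, 733, 707, 690, 625, 798, ∅, 188, ∅, ∅, ∅, ∅, ∅]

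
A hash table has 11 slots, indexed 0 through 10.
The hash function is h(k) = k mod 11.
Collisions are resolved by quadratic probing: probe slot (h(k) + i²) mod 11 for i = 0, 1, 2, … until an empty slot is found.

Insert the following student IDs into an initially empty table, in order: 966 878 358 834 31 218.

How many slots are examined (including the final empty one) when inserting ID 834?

3

966 hashes to 9; slot 9 is free => place at 9.
878 hashes to 9; 9 taken => place at 10.
358 hashes to 6; slot 6 is free => place at 6.
834 hashes to 9; 9,10 taken => place at 2.
31 hashes to 9; 9,10,2 taken => place at 7.
218 hashes to 9; 9,10,2,7 taken => place at 3.
Table: [-, -, 834, 218, -, -, 358, 31, -, 966, 878]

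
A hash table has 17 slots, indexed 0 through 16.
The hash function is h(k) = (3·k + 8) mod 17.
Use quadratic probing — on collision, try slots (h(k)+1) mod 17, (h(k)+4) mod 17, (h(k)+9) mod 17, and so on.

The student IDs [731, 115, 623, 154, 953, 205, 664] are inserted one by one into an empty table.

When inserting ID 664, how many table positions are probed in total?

731 hashes to 8; slot 8 is free -> place at 8.
115 hashes to 13; slot 13 is free -> place at 13.
623 hashes to 7; slot 7 is free -> place at 7.
154 hashes to 11; slot 11 is free -> place at 11.
953 hashes to 11; 11 taken -> place at 12.
205 hashes to 11; 11,12 taken -> place at 15.
664 hashes to 11; 11,12,15 taken -> place at 3.
Table: [-, -, -, 664, -, -, -, 623, 731, -, -, 154, 953, 115, -, 205, -]

4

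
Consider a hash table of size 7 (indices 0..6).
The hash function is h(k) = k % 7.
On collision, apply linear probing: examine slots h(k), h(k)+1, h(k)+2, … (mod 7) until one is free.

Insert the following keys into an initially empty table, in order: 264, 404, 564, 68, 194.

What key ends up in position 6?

264: h=5 => slot 5
404: h=5, probe 5,6 => slot 6
564: h=4 => slot 4
68: h=5, probe 5,6,0 => slot 0
194: h=5, probe 5,6,0,1 => slot 1
Table: [68, 194, ∅, ∅, 564, 264, 404]

404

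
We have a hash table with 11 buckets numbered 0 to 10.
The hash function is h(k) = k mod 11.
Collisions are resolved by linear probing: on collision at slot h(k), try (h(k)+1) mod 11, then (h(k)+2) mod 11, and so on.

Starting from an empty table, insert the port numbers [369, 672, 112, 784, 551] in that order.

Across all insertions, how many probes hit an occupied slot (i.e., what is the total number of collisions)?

3

369: h=6 => slot 6
672: h=1 => slot 1
112: h=2 => slot 2
784: h=3 => slot 3
551: h=1, probe 1,2,3,4 => slot 4
Table: [-, 672, 112, 784, 551, -, 369, -, -, -, -]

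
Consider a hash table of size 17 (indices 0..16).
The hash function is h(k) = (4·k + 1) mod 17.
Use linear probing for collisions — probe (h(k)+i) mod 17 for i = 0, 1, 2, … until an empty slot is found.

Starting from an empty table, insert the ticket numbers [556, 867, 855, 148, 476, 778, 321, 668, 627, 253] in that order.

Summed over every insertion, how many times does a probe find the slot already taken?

7

556: h=15 => slot 15
867: h=1 => slot 1
855: h=4 => slot 4
148: h=15, probe 15,16 => slot 16
476: h=1, probe 1,2 => slot 2
778: h=2, probe 2,3 => slot 3
321: h=10 => slot 10
668: h=4, probe 4,5 => slot 5
627: h=10, probe 10,11 => slot 11
253: h=10, probe 10,11,12 => slot 12
Table: [_, 867, 476, 778, 855, 668, _, _, _, _, 321, 627, 253, _, _, 556, 148]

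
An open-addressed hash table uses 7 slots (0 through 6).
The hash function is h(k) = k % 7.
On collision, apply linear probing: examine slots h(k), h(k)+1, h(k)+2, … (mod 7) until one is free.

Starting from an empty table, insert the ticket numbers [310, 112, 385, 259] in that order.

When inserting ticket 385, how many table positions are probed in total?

310 hashes to 2; slot 2 is free -> place at 2.
112 hashes to 0; slot 0 is free -> place at 0.
385 hashes to 0; 0 taken -> place at 1.
259 hashes to 0; 0,1,2 taken -> place at 3.
Table: [112, 385, 310, 259, -, -, -]

2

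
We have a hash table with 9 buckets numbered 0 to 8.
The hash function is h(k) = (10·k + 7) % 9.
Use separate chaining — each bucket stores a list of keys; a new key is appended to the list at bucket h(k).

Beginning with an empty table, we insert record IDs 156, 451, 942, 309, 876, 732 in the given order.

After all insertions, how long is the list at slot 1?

Insert 156: h=1, bucket 1 empty -> new chain.
Insert 451: h=8, bucket 8 empty -> new chain.
Insert 942: h=4, bucket 4 empty -> new chain.
Insert 309: h=1, bucket 1 nonempty -> append to chain.
Insert 876: h=1, bucket 1 nonempty -> append to chain.
Insert 732: h=1, bucket 1 nonempty -> append to chain.
Final buckets:
0: ∅
1: 156 -> 309 -> 876 -> 732
2: ∅
3: ∅
4: 942
5: ∅
6: ∅
7: ∅
8: 451

4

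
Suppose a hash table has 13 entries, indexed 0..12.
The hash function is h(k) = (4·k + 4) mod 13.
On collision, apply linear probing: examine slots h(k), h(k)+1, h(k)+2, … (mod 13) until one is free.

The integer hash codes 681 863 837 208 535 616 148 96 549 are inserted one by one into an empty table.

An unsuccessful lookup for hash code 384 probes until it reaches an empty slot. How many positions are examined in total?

2

Insert 681: h=11, slot 11 empty → index 11.
Insert 863: h=11, slot 11 occupied → index 12.
Insert 837: h=11, slots 11,12 occupied → index 0.
Insert 208: h=4, slot 4 empty → index 4.
Insert 535: h=12, slots 12,0 occupied → index 1.
Insert 616: h=11, slots 11,12,0,1 occupied → index 2.
Insert 148: h=11, slots 11,12,0,1,2 occupied → index 3.
Insert 96: h=11, slots 11,12,0,1,2,3,4 occupied → index 5.
Insert 549: h=3, slots 3,4,5 occupied → index 6.
Table: [837, 535, 616, 148, 208, 96, 549, ., ., ., ., 681, 863]
Lookup 384: h=6, probe 6,7 → slot 7 empty, not found.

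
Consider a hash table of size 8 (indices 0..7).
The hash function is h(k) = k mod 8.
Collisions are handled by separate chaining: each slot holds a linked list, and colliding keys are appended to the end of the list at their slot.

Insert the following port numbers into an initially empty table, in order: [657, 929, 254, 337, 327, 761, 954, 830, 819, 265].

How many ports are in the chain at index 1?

5

657 → bucket 1
929 → bucket 1 (collision)
254 → bucket 6
337 → bucket 1 (collision)
327 → bucket 7
761 → bucket 1 (collision)
954 → bucket 2
830 → bucket 6 (collision)
819 → bucket 3
265 → bucket 1 (collision)
Final buckets:
0: -
1: 657 -> 929 -> 337 -> 761 -> 265
2: 954
3: 819
4: -
5: -
6: 254 -> 830
7: 327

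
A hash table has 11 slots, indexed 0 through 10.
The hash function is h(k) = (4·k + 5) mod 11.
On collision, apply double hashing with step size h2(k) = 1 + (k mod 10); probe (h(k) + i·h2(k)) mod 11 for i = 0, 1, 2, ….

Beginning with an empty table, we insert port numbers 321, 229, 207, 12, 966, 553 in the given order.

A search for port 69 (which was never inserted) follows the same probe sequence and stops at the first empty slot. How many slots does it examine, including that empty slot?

4

321: h=2 → slot 2
229: h=8 → slot 8
207: h=8, h2=8, probe 8,5 → slot 5
12: h=9 → slot 9
966: h=8, h2=7, probe 8,4 → slot 4
553: h=6 → slot 6
Table: [—, —, 321, —, 966, 207, 553, —, 229, 12, —]
Lookup 69: h=6, h2=10, probe 6,5,4,3 → slot 3 empty, not found.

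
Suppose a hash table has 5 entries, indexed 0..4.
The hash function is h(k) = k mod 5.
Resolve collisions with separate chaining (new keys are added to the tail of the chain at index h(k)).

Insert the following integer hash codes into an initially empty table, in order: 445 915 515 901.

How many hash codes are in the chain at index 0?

3

445 → bucket 0
915 → bucket 0 (collision)
515 → bucket 0 (collision)
901 → bucket 1
Final buckets:
0: 445 -> 915 -> 515
1: 901
2: ∅
3: ∅
4: ∅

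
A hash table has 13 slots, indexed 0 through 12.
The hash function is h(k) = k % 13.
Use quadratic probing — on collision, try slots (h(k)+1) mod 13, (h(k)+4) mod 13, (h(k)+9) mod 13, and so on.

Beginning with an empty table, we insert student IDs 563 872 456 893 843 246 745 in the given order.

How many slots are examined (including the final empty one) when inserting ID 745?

563: h=4 => slot 4
872: h=1 => slot 1
456: h=1, probe 1,2 => slot 2
893: h=9 => slot 9
843: h=11 => slot 11
246: h=12 => slot 12
745: h=4, probe 4,5 => slot 5
Table: [_, 872, 456, _, 563, 745, _, _, _, 893, _, 843, 246]

2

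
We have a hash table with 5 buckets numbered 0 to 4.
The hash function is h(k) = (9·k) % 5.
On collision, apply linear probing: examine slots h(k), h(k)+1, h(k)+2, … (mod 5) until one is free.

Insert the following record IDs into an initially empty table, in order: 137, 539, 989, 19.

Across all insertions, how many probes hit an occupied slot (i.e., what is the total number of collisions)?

4

137 hashes to 3; slot 3 is free -> place at 3.
539 hashes to 1; slot 1 is free -> place at 1.
989 hashes to 1; 1 taken -> place at 2.
19 hashes to 1; 1,2,3 taken -> place at 4.
Table: [∅, 539, 989, 137, 19]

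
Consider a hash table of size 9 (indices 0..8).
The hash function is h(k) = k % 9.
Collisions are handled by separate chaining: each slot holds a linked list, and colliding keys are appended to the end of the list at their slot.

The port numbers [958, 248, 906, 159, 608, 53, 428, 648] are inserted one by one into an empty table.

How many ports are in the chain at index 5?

Insert 958: h=4, bucket 4 empty → new chain.
Insert 248: h=5, bucket 5 empty → new chain.
Insert 906: h=6, bucket 6 empty → new chain.
Insert 159: h=6, bucket 6 nonempty → append to chain.
Insert 608: h=5, bucket 5 nonempty → append to chain.
Insert 53: h=8, bucket 8 empty → new chain.
Insert 428: h=5, bucket 5 nonempty → append to chain.
Insert 648: h=0, bucket 0 empty → new chain.
Final buckets:
0: 648
1: .
2: .
3: .
4: 958
5: 248 -> 608 -> 428
6: 906 -> 159
7: .
8: 53

3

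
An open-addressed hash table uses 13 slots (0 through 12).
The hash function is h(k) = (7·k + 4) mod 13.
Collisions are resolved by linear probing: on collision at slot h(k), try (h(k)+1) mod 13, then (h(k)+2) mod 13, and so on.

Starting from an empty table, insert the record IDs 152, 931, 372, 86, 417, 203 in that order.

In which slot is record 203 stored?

152: h=2 → slot 2
931: h=8 → slot 8
372: h=8, probe 8,9 → slot 9
86: h=8, probe 8,9,10 → slot 10
417: h=11 → slot 11
203: h=8, probe 8,9,10,11,12 → slot 12
Table: [—, —, 152, —, —, —, —, —, 931, 372, 86, 417, 203]

12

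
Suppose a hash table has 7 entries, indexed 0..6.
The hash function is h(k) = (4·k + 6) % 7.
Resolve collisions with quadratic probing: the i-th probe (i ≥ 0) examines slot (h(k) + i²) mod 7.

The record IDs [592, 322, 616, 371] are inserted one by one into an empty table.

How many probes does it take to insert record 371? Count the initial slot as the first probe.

592 hashes to 1; slot 1 is free → place at 1.
322 hashes to 6; slot 6 is free → place at 6.
616 hashes to 6; 6 taken → place at 0.
371 hashes to 6; 6,0 taken → place at 3.
Table: [616, 592, ∅, 371, ∅, ∅, 322]

3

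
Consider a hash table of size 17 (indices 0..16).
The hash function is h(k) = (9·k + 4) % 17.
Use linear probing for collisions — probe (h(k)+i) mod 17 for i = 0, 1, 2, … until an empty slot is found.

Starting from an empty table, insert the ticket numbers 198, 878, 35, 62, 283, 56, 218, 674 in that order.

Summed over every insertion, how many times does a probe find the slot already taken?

198 hashes to 1; slot 1 is free -> place at 1.
878 hashes to 1; 1 taken -> place at 2.
35 hashes to 13; slot 13 is free -> place at 13.
62 hashes to 1; 1,2 taken -> place at 3.
283 hashes to 1; 1,2,3 taken -> place at 4.
56 hashes to 15; slot 15 is free -> place at 15.
218 hashes to 11; slot 11 is free -> place at 11.
674 hashes to 1; 1,2,3,4 taken -> place at 5.
Table: [_, 198, 878, 62, 283, 674, _, _, _, _, _, 218, _, 35, _, 56, _]

10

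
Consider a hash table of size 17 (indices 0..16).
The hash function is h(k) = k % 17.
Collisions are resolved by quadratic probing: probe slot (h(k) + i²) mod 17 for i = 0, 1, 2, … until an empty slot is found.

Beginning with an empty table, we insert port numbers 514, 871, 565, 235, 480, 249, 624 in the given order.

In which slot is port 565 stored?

514 hashes to 4; slot 4 is free -> place at 4.
871 hashes to 4; 4 taken -> place at 5.
565 hashes to 4; 4,5 taken -> place at 8.
235 hashes to 14; slot 14 is free -> place at 14.
480 hashes to 4; 4,5,8 taken -> place at 13.
249 hashes to 11; slot 11 is free -> place at 11.
624 hashes to 12; slot 12 is free -> place at 12.
Table: [_, _, _, _, 514, 871, _, _, 565, _, _, 249, 624, 480, 235, _, _]

8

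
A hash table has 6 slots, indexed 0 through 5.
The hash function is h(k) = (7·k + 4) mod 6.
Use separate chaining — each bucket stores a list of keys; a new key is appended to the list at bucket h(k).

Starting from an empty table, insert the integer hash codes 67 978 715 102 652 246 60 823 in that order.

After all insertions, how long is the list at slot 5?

67 -> bucket 5
978 -> bucket 4
715 -> bucket 5 (collision)
102 -> bucket 4 (collision)
652 -> bucket 2
246 -> bucket 4 (collision)
60 -> bucket 4 (collision)
823 -> bucket 5 (collision)
Final buckets:
0: —
1: —
2: 652
3: —
4: 978 -> 102 -> 246 -> 60
5: 67 -> 715 -> 823

3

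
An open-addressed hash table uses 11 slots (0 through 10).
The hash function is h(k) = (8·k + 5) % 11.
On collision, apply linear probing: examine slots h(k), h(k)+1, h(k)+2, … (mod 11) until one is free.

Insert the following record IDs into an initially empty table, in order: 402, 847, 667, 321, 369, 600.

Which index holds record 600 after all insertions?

402: h=9 -> slot 9
847: h=5 -> slot 5
667: h=6 -> slot 6
321: h=10 -> slot 10
369: h=9, probe 9,10,0 -> slot 0
600: h=9, probe 9,10,0,1 -> slot 1
Table: [369, 600, ., ., ., 847, 667, ., ., 402, 321]

1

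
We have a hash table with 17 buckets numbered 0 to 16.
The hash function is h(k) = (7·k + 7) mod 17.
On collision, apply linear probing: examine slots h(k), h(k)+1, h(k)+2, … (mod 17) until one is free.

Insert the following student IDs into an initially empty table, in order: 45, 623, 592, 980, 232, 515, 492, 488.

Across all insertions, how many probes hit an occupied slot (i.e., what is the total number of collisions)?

45 hashes to 16; slot 16 is free => place at 16.
623 hashes to 16; 16 taken => place at 0.
592 hashes to 3; slot 3 is free => place at 3.
980 hashes to 16; 16,0 taken => place at 1.
232 hashes to 16; 16,0,1 taken => place at 2.
515 hashes to 8; slot 8 is free => place at 8.
492 hashes to 0; 0,1,2,3 taken => place at 4.
488 hashes to 6; slot 6 is free => place at 6.
Table: [623, 980, 232, 592, 492, -, 488, -, 515, -, -, -, -, -, -, -, 45]

10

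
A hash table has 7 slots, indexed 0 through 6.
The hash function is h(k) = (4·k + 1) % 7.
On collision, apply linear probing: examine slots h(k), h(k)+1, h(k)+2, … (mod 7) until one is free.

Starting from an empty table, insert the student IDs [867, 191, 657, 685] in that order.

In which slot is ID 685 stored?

867 hashes to 4; slot 4 is free -> place at 4.
191 hashes to 2; slot 2 is free -> place at 2.
657 hashes to 4; 4 taken -> place at 5.
685 hashes to 4; 4,5 taken -> place at 6.
Table: [., ., 191, ., 867, 657, 685]

6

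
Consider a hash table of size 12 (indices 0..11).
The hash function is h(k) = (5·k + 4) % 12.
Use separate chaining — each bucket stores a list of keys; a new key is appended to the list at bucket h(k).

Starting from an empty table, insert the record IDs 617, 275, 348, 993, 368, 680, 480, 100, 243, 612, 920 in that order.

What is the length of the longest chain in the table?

3

617 → bucket 5
275 → bucket 11
348 → bucket 4
993 → bucket 1
368 → bucket 8
680 → bucket 8 (collision)
480 → bucket 4 (collision)
100 → bucket 0
243 → bucket 7
612 → bucket 4 (collision)
920 → bucket 8 (collision)
Final buckets:
0: 100
1: 993
2: —
3: —
4: 348 -> 480 -> 612
5: 617
6: —
7: 243
8: 368 -> 680 -> 920
9: —
10: —
11: 275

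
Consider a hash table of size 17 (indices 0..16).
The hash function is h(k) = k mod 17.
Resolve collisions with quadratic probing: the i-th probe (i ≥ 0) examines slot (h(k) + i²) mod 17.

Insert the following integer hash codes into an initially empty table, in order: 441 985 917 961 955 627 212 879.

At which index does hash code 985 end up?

Insert 441: h=16, slot 16 empty => index 16.
Insert 985: h=16, slot 16 occupied => index 0.
Insert 917: h=16, slots 16,0 occupied => index 3.
Insert 961: h=9, slot 9 empty => index 9.
Insert 955: h=3, slot 3 occupied => index 4.
Insert 627: h=15, slot 15 empty => index 15.
Insert 212: h=8, slot 8 empty => index 8.
Insert 879: h=12, slot 12 empty => index 12.
Table: [985, —, —, 917, 955, —, —, —, 212, 961, —, —, 879, —, —, 627, 441]

0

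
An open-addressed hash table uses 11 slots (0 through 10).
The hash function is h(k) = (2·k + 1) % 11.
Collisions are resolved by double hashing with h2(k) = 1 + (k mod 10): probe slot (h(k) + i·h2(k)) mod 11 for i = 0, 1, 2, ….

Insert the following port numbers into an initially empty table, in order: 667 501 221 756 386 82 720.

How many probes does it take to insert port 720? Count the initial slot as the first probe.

2

667 hashes to 4; slot 4 is free → place at 4.
501 hashes to 2; slot 2 is free → place at 2.
221 hashes to 3; slot 3 is free → place at 3.
756 hashes to 6; slot 6 is free → place at 6.
386 hashes to 3, h2=7; 3 taken → place at 10.
82 hashes to 0; slot 0 is free → place at 0.
720 hashes to 0, h2=1; 0 taken → place at 1.
Table: [82, 720, 501, 221, 667, —, 756, —, —, —, 386]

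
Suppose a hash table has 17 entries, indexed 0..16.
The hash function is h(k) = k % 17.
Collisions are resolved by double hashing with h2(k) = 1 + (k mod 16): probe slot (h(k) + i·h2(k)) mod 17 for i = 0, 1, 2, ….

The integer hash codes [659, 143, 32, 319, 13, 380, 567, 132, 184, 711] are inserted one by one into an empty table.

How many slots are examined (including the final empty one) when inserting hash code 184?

659: h=13 -> slot 13
143: h=7 -> slot 7
32: h=15 -> slot 15
319: h=13, h2=16, probe 13,12 -> slot 12
13: h=13, h2=14, probe 13,10 -> slot 10
380: h=6 -> slot 6
567: h=6, h2=8, probe 6,14 -> slot 14
132: h=13, h2=5, probe 13,1 -> slot 1
184: h=14, h2=9, probe 14,6,15,7,16 -> slot 16
711: h=14, h2=8, probe 14,5 -> slot 5
Table: [-, 132, -, -, -, 711, 380, 143, -, -, 13, -, 319, 659, 567, 32, 184]

5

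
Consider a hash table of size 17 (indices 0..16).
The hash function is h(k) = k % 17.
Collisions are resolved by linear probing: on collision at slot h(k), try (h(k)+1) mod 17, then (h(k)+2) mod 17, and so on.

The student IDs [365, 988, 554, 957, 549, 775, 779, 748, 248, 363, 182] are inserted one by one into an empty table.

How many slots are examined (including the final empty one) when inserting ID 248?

3

365: h=8 -> slot 8
988: h=2 -> slot 2
554: h=10 -> slot 10
957: h=5 -> slot 5
549: h=5, probe 5,6 -> slot 6
775: h=10, probe 10,11 -> slot 11
779: h=14 -> slot 14
748: h=0 -> slot 0
248: h=10, probe 10,11,12 -> slot 12
363: h=6, probe 6,7 -> slot 7
182: h=12, probe 12,13 -> slot 13
Table: [748, —, 988, —, —, 957, 549, 363, 365, —, 554, 775, 248, 182, 779, —, —]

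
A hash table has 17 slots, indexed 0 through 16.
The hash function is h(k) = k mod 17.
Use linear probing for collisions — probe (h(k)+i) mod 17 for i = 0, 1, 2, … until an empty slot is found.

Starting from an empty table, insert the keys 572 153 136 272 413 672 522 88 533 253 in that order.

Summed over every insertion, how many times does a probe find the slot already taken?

3

Insert 572: h=11, slot 11 empty => index 11.
Insert 153: h=0, slot 0 empty => index 0.
Insert 136: h=0, slot 0 occupied => index 1.
Insert 272: h=0, slots 0,1 occupied => index 2.
Insert 413: h=5, slot 5 empty => index 5.
Insert 672: h=9, slot 9 empty => index 9.
Insert 522: h=12, slot 12 empty => index 12.
Insert 88: h=3, slot 3 empty => index 3.
Insert 533: h=6, slot 6 empty => index 6.
Insert 253: h=15, slot 15 empty => index 15.
Table: [153, 136, 272, 88, ∅, 413, 533, ∅, ∅, 672, ∅, 572, 522, ∅, ∅, 253, ∅]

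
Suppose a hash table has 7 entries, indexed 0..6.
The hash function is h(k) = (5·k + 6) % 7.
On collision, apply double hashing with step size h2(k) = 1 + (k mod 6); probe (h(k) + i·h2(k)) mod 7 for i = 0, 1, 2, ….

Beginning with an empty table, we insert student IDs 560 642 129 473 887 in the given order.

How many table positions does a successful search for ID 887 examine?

2

560: h=6 => slot 6
642: h=3 => slot 3
129: h=0 => slot 0
473: h=5 => slot 5
887: h=3, h2=6, probe 3,2 => slot 2
Table: [129, ∅, 887, 642, ∅, 473, 560]
Lookup 887: h=3, h2=6, probe 3,2 → found at 2.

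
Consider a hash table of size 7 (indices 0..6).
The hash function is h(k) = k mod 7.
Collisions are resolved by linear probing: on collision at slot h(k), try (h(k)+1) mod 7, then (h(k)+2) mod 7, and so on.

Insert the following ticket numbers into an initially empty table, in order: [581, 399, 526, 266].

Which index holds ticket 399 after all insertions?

1

581 hashes to 0; slot 0 is free -> place at 0.
399 hashes to 0; 0 taken -> place at 1.
526 hashes to 1; 1 taken -> place at 2.
266 hashes to 0; 0,1,2 taken -> place at 3.
Table: [581, 399, 526, 266, —, —, —]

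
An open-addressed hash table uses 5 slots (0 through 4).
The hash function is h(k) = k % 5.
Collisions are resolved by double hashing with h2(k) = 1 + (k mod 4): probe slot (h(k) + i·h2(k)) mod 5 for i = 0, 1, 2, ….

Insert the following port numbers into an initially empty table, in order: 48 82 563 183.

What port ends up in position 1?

563

48: h=3 -> slot 3
82: h=2 -> slot 2
563: h=3, h2=4, probe 3,2,1 -> slot 1
183: h=3, h2=4, probe 3,2,1,0 -> slot 0
Table: [183, 563, 82, 48, ∅]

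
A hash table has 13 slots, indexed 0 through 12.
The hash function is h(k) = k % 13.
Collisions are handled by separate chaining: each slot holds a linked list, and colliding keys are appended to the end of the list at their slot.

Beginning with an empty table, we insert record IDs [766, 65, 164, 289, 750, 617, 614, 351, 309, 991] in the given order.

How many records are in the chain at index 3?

3

766 → bucket 12
65 → bucket 0
164 → bucket 8
289 → bucket 3
750 → bucket 9
617 → bucket 6
614 → bucket 3 (collision)
351 → bucket 0 (collision)
309 → bucket 10
991 → bucket 3 (collision)
Final buckets:
0: 65 -> 351
1: ∅
2: ∅
3: 289 -> 614 -> 991
4: ∅
5: ∅
6: 617
7: ∅
8: 164
9: 750
10: 309
11: ∅
12: 766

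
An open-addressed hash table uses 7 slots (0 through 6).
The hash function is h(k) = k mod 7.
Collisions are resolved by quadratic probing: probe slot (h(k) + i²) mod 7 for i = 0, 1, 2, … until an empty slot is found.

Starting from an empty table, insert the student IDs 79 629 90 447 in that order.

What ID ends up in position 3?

Insert 79: h=2, slot 2 empty -> index 2.
Insert 629: h=6, slot 6 empty -> index 6.
Insert 90: h=6, slot 6 occupied -> index 0.
Insert 447: h=6, slots 6,0 occupied -> index 3.
Table: [90, ., 79, 447, ., ., 629]

447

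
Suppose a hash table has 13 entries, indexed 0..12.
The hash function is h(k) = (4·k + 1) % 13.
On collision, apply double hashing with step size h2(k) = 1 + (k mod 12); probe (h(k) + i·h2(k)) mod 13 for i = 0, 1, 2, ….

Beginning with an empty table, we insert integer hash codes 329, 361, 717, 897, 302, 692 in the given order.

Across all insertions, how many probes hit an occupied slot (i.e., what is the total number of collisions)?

329: h=4 => slot 4
361: h=2 => slot 2
717: h=9 => slot 9
897: h=1 => slot 1
302: h=0 => slot 0
692: h=0, h2=9, probe 0,9,5 => slot 5
Table: [302, 897, 361, ., 329, 692, ., ., ., 717, ., ., .]

2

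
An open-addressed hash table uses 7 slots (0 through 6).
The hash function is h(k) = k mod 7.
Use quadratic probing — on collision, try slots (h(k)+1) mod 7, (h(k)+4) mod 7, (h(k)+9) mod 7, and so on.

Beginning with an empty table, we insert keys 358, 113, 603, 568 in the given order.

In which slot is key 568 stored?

Insert 358: h=1, slot 1 empty → index 1.
Insert 113: h=1, slot 1 occupied → index 2.
Insert 603: h=1, slots 1,2 occupied → index 5.
Insert 568: h=1, slots 1,2,5 occupied → index 3.
Table: [., 358, 113, 568, ., 603, .]

3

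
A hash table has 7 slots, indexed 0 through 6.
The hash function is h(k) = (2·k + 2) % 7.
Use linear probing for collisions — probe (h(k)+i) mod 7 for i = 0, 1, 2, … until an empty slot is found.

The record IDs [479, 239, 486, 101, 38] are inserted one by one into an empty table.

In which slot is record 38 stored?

479: h=1 → slot 1
239: h=4 → slot 4
486: h=1, probe 1,2 → slot 2
101: h=1, probe 1,2,3 → slot 3
38: h=1, probe 1,2,3,4,5 → slot 5
Table: [-, 479, 486, 101, 239, 38, -]

5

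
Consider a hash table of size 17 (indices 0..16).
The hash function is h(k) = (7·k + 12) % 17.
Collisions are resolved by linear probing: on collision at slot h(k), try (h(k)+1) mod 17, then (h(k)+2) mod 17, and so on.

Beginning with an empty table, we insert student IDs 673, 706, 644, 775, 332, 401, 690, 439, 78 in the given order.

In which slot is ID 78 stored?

673: h=14 => slot 14
706: h=7 => slot 7
644: h=15 => slot 15
775: h=14, probe 14,15,16 => slot 16
332: h=7, probe 7,8 => slot 8
401: h=14, probe 14,15,16,0 => slot 0
690: h=14, probe 14,15,16,0,1 => slot 1
439: h=8, probe 8,9 => slot 9
78: h=14, probe 14,15,16,0,1,2 => slot 2
Table: [401, 690, 78, -, -, -, -, 706, 332, 439, -, -, -, -, 673, 644, 775]

2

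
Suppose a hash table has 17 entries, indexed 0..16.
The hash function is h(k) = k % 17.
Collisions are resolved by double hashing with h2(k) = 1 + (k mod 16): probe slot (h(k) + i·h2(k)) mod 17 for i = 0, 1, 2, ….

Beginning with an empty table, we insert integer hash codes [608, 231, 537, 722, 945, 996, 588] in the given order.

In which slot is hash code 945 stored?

608 hashes to 13; slot 13 is free -> place at 13.
231 hashes to 10; slot 10 is free -> place at 10.
537 hashes to 10, h2=10; 10 taken -> place at 3.
722 hashes to 8; slot 8 is free -> place at 8.
945 hashes to 10, h2=2; 10 taken -> place at 12.
996 hashes to 10, h2=5; 10 taken -> place at 15.
588 hashes to 10, h2=13; 10 taken -> place at 6.
Table: [., ., ., 537, ., ., 588, ., 722, ., 231, ., 945, 608, ., 996, .]

12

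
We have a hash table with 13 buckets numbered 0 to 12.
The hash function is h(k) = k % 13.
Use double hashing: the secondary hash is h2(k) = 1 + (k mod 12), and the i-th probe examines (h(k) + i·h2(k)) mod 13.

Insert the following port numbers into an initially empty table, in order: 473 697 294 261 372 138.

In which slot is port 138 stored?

3

473 hashes to 5; slot 5 is free → place at 5.
697 hashes to 8; slot 8 is free → place at 8.
294 hashes to 8, h2=7; 8 taken → place at 2.
261 hashes to 1; slot 1 is free → place at 1.
372 hashes to 8, h2=1; 8 taken → place at 9.
138 hashes to 8, h2=7; 8,2,9 taken → place at 3.
Table: [-, 261, 294, 138, -, 473, -, -, 697, 372, -, -, -]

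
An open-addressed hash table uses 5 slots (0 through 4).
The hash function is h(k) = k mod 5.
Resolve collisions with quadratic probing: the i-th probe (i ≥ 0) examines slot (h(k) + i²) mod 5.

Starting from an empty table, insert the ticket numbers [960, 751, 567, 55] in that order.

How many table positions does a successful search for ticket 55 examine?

3

960 hashes to 0; slot 0 is free → place at 0.
751 hashes to 1; slot 1 is free → place at 1.
567 hashes to 2; slot 2 is free → place at 2.
55 hashes to 0; 0,1 taken → place at 4.
Table: [960, 751, 567, —, 55]
Lookup 55: h=0, probe 0,1,4 → found at 4.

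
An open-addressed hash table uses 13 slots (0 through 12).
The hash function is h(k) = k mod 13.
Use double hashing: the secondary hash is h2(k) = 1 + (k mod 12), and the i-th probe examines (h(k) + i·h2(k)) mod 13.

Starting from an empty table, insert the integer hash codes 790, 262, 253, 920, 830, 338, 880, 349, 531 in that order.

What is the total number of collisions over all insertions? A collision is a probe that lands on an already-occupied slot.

790: h=10 -> slot 10
262: h=2 -> slot 2
253: h=6 -> slot 6
920: h=10, h2=9, probe 10,6,2,11 -> slot 11
830: h=11, h2=3, probe 11,1 -> slot 1
338: h=0 -> slot 0
880: h=9 -> slot 9
349: h=11, h2=2, probe 11,0,2,4 -> slot 4
531: h=11, h2=4, probe 11,2,6,10,1,5 -> slot 5
Table: [338, 830, 262, ∅, 349, 531, 253, ∅, ∅, 880, 790, 920, ∅]

12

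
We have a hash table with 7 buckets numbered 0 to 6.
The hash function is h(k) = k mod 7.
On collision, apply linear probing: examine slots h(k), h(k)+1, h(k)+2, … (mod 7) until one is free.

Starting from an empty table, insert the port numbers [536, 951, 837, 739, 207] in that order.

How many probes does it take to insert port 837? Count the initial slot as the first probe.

2

Insert 536: h=4, slot 4 empty → index 4.
Insert 951: h=6, slot 6 empty → index 6.
Insert 837: h=4, slot 4 occupied → index 5.
Insert 739: h=4, slots 4,5,6 occupied → index 0.
Insert 207: h=4, slots 4,5,6,0 occupied → index 1.
Table: [739, 207, —, —, 536, 837, 951]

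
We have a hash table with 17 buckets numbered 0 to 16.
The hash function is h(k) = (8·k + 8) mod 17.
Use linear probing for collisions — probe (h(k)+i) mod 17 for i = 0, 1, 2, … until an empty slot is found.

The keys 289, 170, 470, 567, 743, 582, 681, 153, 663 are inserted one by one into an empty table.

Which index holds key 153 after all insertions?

10

289 hashes to 8; slot 8 is free → place at 8.
170 hashes to 8; 8 taken → place at 9.
470 hashes to 11; slot 11 is free → place at 11.
567 hashes to 5; slot 5 is free → place at 5.
743 hashes to 2; slot 2 is free → place at 2.
582 hashes to 6; slot 6 is free → place at 6.
681 hashes to 16; slot 16 is free → place at 16.
153 hashes to 8; 8,9 taken → place at 10.
663 hashes to 8; 8,9,10,11 taken → place at 12.
Table: [_, _, 743, _, _, 567, 582, _, 289, 170, 153, 470, 663, _, _, _, 681]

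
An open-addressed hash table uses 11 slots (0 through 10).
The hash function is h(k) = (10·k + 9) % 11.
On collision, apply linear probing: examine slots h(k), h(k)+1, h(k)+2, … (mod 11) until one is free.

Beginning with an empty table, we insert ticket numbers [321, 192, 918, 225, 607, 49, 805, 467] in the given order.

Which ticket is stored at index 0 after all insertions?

467

321 hashes to 7; slot 7 is free → place at 7.
192 hashes to 4; slot 4 is free → place at 4.
918 hashes to 4; 4 taken → place at 5.
225 hashes to 4; 4,5 taken → place at 6.
607 hashes to 7; 7 taken → place at 8.
49 hashes to 4; 4,5,6,7,8 taken → place at 9.
805 hashes to 7; 7,8,9 taken → place at 10.
467 hashes to 4; 4,5,6,7,8,9,10 taken → place at 0.
Table: [467, ∅, ∅, ∅, 192, 918, 225, 321, 607, 49, 805]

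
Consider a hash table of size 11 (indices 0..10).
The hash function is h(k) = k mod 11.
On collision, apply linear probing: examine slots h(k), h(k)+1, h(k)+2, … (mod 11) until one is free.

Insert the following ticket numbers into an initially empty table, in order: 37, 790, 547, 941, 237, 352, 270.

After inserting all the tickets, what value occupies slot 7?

37: h=4 -> slot 4
790: h=9 -> slot 9
547: h=8 -> slot 8
941: h=6 -> slot 6
237: h=6, probe 6,7 -> slot 7
352: h=0 -> slot 0
270: h=6, probe 6,7,8,9,10 -> slot 10
Table: [352, ., ., ., 37, ., 941, 237, 547, 790, 270]

237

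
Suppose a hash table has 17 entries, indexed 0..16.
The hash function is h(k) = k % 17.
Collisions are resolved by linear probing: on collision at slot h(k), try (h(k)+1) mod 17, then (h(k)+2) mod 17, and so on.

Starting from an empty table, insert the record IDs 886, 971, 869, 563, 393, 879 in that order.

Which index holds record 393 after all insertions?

Insert 886: h=2, slot 2 empty -> index 2.
Insert 971: h=2, slot 2 occupied -> index 3.
Insert 869: h=2, slots 2,3 occupied -> index 4.
Insert 563: h=2, slots 2,3,4 occupied -> index 5.
Insert 393: h=2, slots 2,3,4,5 occupied -> index 6.
Insert 879: h=12, slot 12 empty -> index 12.
Table: [., ., 886, 971, 869, 563, 393, ., ., ., ., ., 879, ., ., ., .]

6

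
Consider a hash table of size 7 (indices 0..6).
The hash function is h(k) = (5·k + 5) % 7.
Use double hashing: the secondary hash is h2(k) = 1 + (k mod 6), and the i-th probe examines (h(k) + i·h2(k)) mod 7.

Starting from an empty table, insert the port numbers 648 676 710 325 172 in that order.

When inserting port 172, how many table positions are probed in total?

648 hashes to 4; slot 4 is free → place at 4.
676 hashes to 4, h2=5; 4 taken → place at 2.
710 hashes to 6; slot 6 is free → place at 6.
325 hashes to 6, h2=2; 6 taken → place at 1.
172 hashes to 4, h2=5; 4,2 taken → place at 0.
Table: [172, 325, 676, ., 648, ., 710]

3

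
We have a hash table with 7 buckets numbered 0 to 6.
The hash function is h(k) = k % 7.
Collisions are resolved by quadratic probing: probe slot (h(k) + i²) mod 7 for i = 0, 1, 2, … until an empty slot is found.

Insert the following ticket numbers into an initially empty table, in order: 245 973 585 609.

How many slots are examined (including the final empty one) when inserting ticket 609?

245 hashes to 0; slot 0 is free => place at 0.
973 hashes to 0; 0 taken => place at 1.
585 hashes to 4; slot 4 is free => place at 4.
609 hashes to 0; 0,1,4 taken => place at 2.
Table: [245, 973, 609, ∅, 585, ∅, ∅]

4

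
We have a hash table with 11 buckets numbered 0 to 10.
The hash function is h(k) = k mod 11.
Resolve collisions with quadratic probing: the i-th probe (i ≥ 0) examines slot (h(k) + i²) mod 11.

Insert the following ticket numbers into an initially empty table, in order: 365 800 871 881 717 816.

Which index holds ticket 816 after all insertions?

0

365: h=2 → slot 2
800: h=8 → slot 8
871: h=2, probe 2,3 → slot 3
881: h=1 → slot 1
717: h=2, probe 2,3,6 → slot 6
816: h=2, probe 2,3,6,0 → slot 0
Table: [816, 881, 365, 871, —, —, 717, —, 800, —, —]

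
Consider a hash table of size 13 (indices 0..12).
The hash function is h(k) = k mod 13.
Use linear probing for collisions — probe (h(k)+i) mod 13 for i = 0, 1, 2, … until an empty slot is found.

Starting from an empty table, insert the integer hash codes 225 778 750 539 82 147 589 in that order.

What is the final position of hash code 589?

8

Insert 225: h=4, slot 4 empty → index 4.
Insert 778: h=11, slot 11 empty → index 11.
Insert 750: h=9, slot 9 empty → index 9.
Insert 539: h=6, slot 6 empty → index 6.
Insert 82: h=4, slot 4 occupied → index 5.
Insert 147: h=4, slots 4,5,6 occupied → index 7.
Insert 589: h=4, slots 4,5,6,7 occupied → index 8.
Table: [—, —, —, —, 225, 82, 539, 147, 589, 750, —, 778, —]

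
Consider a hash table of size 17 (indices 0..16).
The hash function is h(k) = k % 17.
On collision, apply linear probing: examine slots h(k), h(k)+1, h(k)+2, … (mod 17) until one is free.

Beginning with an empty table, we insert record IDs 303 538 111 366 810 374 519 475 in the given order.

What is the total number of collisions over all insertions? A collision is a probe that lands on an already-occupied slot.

303 hashes to 14; slot 14 is free → place at 14.
538 hashes to 11; slot 11 is free → place at 11.
111 hashes to 9; slot 9 is free → place at 9.
366 hashes to 9; 9 taken → place at 10.
810 hashes to 11; 11 taken → place at 12.
374 hashes to 0; slot 0 is free → place at 0.
519 hashes to 9; 9,10,11,12 taken → place at 13.
475 hashes to 16; slot 16 is free → place at 16.
Table: [374, _, _, _, _, _, _, _, _, 111, 366, 538, 810, 519, 303, _, 475]

6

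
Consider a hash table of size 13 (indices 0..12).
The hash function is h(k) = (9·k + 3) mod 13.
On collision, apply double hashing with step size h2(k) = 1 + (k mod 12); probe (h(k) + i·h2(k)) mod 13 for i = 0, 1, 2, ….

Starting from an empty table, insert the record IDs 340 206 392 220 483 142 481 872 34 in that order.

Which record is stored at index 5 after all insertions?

Insert 340: h=8, slot 8 empty → index 8.
Insert 206: h=11, slot 11 empty → index 11.
Insert 392: h=8, h2=9, slot 8 occupied → index 4.
Insert 220: h=7, slot 7 empty → index 7.
Insert 483: h=8, h2=4, slot 8 occupied → index 12.
Insert 142: h=7, h2=11, slot 7 occupied → index 5.
Insert 481: h=3, slot 3 empty → index 3.
Insert 872: h=12, h2=9, slots 12,8,4 occupied → index 0.
Insert 34: h=10, slot 10 empty → index 10.
Table: [872, -, -, 481, 392, 142, -, 220, 340, -, 34, 206, 483]

142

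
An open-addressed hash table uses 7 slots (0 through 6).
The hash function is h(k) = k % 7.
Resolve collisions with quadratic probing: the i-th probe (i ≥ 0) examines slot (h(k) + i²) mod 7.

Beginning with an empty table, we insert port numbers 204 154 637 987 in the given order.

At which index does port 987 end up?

204: h=1 => slot 1
154: h=0 => slot 0
637: h=0, probe 0,1,4 => slot 4
987: h=0, probe 0,1,4,2 => slot 2
Table: [154, 204, 987, —, 637, —, —]

2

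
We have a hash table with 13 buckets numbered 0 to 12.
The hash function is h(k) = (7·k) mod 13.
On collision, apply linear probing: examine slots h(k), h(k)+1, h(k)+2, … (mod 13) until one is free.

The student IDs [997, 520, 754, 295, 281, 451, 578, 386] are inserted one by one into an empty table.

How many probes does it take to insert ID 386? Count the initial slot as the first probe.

8

997 hashes to 11; slot 11 is free → place at 11.
520 hashes to 0; slot 0 is free → place at 0.
754 hashes to 0; 0 taken → place at 1.
295 hashes to 11; 11 taken → place at 12.
281 hashes to 4; slot 4 is free → place at 4.
451 hashes to 11; 11,12,0,1 taken → place at 2.
578 hashes to 3; slot 3 is free → place at 3.
386 hashes to 11; 11,12,0,1,2,3,4 taken → place at 5.
Table: [520, 754, 451, 578, 281, 386, ., ., ., ., ., 997, 295]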